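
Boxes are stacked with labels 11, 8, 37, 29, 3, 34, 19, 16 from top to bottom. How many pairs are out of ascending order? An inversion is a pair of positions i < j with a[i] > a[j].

Element-by-element contributions:
11 → 8, 3 → 2
8 → 3 → 1
37 → 29, 3, 34, 19, 16 → 5
29 → 3, 19, 16 → 3
3 → none → 0
34 → 19, 16 → 2
19 → 16 → 1
16 → none → 0
Sum: 2 + 1 + 5 + 3 + 0 + 2 + 1 + 0 = 14

14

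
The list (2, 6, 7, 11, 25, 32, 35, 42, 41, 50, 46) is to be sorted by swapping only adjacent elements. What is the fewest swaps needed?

The minimum number of adjacent swaps to sort an array equals its inversion count, since every such swap removes exactly one inversion.
Count inversions — for each element, later elements that are smaller:
2: none → 0
6: none → 0
7: none → 0
11: none → 0
25: none → 0
32: none → 0
35: none → 0
42: 41 → 1
41: none → 0
50: 46 → 1
46: none → 0
Total inversions: 0 + 0 + 0 + 0 + 0 + 0 + 0 + 1 + 0 + 1 + 0 = 2

2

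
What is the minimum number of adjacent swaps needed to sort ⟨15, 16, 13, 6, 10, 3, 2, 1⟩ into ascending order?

Each adjacent swap fixes exactly one inversion, so the minimum swap count equals the number of inversions.
Count inversions — for each element, later elements that are smaller:
15: 13, 6, 10, 3, 2, 1 → 6
16: 13, 6, 10, 3, 2, 1 → 6
13: 6, 10, 3, 2, 1 → 5
6: 3, 2, 1 → 3
10: 3, 2, 1 → 3
3: 2, 1 → 2
2: 1 → 1
1: none → 0
Total inversions: 6 + 6 + 5 + 3 + 3 + 2 + 1 + 0 = 26

26 swaps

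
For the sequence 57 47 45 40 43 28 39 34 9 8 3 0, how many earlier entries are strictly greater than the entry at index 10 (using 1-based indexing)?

9

The element at index 10 is 8.
Elements before it: 57, 47, 45, 40, 43, 28, 39, 34, 9
Those larger than 8: 57, 47, 45, 40, 43, 28, 39, 34, 9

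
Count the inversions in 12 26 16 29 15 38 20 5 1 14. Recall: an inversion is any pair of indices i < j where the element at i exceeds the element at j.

28

Element-by-element contributions:
12 → 5, 1 → 2
26 → 16, 15, 20, 5, 1, 14 → 6
16 → 15, 5, 1, 14 → 4
29 → 15, 20, 5, 1, 14 → 5
15 → 5, 1, 14 → 3
38 → 20, 5, 1, 14 → 4
20 → 5, 1, 14 → 3
5 → 1 → 1
1 → none → 0
14 → none → 0
Sum: 2 + 6 + 4 + 5 + 3 + 4 + 3 + 1 + 0 + 0 = 28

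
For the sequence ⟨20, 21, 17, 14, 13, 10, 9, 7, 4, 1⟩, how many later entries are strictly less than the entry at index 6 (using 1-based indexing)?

4

The element at index 6 is 10.
Elements after it: 9, 7, 4, 1
Those smaller than 10: 9, 7, 4, 1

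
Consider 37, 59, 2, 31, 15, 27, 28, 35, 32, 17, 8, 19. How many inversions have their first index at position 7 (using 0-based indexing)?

4

The element at index 7 is 35.
Elements after it: 32, 17, 8, 19
Those smaller than 35: 32, 17, 8, 19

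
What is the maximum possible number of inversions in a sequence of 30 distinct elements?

435 inversions

The maximum occurs when the array is in strictly decreasing order: every one of the C(30, 2) pairs is inverted.
C(30, 2) = 30·29/2 = 435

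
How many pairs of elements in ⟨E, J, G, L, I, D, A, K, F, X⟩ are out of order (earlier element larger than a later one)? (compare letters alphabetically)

Sweep left to right; for each value list the smaller values that follow it:
E: 2
J: 5
G: 3
L: 5
I: 3
D: 1
A: 0
K: 1
F: 0
X: 0
Sum: 2 + 5 + 3 + 5 + 3 + 1 + 0 + 1 + 0 + 0 = 20

20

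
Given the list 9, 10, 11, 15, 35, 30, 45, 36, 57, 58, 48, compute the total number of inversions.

Count, for each position, how many later elements it exceeds:
9 → none → 0
10 → none → 0
11 → none → 0
15 → none → 0
35 → 30 → 1
30 → none → 0
45 → 36 → 1
36 → none → 0
57 → 48 → 1
58 → 48 → 1
48 → none → 0
Sum: 0 + 0 + 0 + 0 + 1 + 0 + 1 + 0 + 1 + 1 + 0 = 4

4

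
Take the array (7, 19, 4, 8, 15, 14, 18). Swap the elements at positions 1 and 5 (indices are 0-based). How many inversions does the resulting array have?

4

Positions 1 and 5 hold 19 and 14; after swapping, the array is [7, 14, 4, 8, 15, 19, 18].
For each element, count later entries that are smaller:
7: 1
14: 2
4: 0
8: 0
15: 0
19: 1
18: 0
Sum: 1 + 2 + 0 + 0 + 0 + 1 + 0 = 4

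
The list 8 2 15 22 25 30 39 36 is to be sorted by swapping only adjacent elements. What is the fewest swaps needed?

Minimum adjacent swaps = number of inversions (each swap of adjacent out-of-order elements removes one inversion and no swap can remove more).
Count inversions — for each element, later elements that are smaller:
8: 2 → 1
2: none → 0
15: none → 0
22: none → 0
25: none → 0
30: none → 0
39: 36 → 1
36: none → 0
Total inversions: 1 + 0 + 0 + 0 + 0 + 0 + 1 + 0 = 2

2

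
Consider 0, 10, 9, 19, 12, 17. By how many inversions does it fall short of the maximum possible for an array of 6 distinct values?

12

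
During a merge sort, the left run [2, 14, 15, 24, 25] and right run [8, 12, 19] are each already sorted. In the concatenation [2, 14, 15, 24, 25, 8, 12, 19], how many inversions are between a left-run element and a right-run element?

For each element r of the right run, count left-run elements greater than r:
r = 8: 14, 15, 24, 25 → 4
r = 12: 14, 15, 24, 25 → 4
r = 19: 24, 25 → 2
Cross-inversions: 4 + 4 + 2 = 10

10 cross-inversions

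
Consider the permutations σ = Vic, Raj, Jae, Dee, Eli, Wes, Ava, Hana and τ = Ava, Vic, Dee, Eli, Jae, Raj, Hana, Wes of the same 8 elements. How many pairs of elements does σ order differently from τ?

12 discordant pairs

Assign each item its position (1..8) in the first ordering, then rewrite the second ordering as that position sequence:
positions: Vic→1, Raj→2, Jae→3, Dee→4, Eli→5, Wes→6, Ava→7, Hana→8
second ordering as positions: [7, 1, 4, 5, 3, 2, 8, 6]
Discordant pairs = inversions in this position sequence.
7: 1, 4, 5, 3, 2, 6 → 6
1: 0
4: 3, 2 → 2
5: 3, 2 → 2
3: 2 → 1
2: 0
8: 6 → 1
6: 0
Total: 6 + 0 + 2 + 2 + 1 + 0 + 1 + 0 = 12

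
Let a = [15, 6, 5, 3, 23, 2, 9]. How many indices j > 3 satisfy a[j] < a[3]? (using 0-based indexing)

The element at index 3 is 3.
Elements after it: 23, 2, 9
Those smaller than 3: 2

1 such element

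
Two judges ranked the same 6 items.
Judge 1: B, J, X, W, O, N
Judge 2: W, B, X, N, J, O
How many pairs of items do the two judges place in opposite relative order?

6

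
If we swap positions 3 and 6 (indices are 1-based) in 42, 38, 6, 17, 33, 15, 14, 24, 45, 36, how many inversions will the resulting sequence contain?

23

Positions 3 and 6 hold 6 and 15; after swapping, the array is [42, 38, 15, 17, 33, 6, 14, 24, 45, 36].
Element-by-element contributions:
42 → 38, 15, 17, 33, 6, 14, 24, 36 → 8
38 → 15, 17, 33, 6, 14, 24, 36 → 7
15 → 6, 14 → 2
17 → 6, 14 → 2
33 → 6, 14, 24 → 3
6 → none → 0
14 → none → 0
24 → none → 0
45 → 36 → 1
36 → none → 0
Sum: 8 + 7 + 2 + 2 + 3 + 0 + 0 + 0 + 1 + 0 = 23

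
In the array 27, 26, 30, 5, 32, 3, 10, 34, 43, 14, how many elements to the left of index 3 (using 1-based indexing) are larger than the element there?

0 such elements

The element at index 3 is 30.
Elements before it: 27, 26
None of them are larger than 30.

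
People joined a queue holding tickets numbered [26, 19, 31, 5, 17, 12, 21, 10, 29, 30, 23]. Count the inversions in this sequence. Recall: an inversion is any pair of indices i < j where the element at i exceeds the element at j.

Sweep left to right; for each value list the smaller values that follow it:
26 → 19, 5, 17, 12, 21, 10, 23 → 7
19 → 5, 17, 12, 10 → 4
31 → 5, 17, 12, 21, 10, 29, 30, 23 → 8
5 → none → 0
17 → 12, 10 → 2
12 → 10 → 1
21 → 10 → 1
10 → none → 0
29 → 23 → 1
30 → 23 → 1
23 → none → 0
Sum: 7 + 4 + 8 + 0 + 2 + 1 + 1 + 0 + 1 + 1 + 0 = 25

Inversions: 25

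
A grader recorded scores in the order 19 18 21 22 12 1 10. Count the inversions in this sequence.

15 inversions

For each element, count later entries that are smaller:
19 → 18, 12, 1, 10 → 4
18 → 12, 1, 10 → 3
21 → 12, 1, 10 → 3
22 → 12, 1, 10 → 3
12 → 1, 10 → 2
1 → none → 0
10 → none → 0
Sum: 4 + 3 + 3 + 3 + 2 + 0 + 0 = 15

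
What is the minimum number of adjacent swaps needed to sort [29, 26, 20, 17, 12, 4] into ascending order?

Each adjacent swap fixes exactly one inversion, so the minimum swap count equals the number of inversions.
Count inversions — for each element, later elements that are smaller:
29: 26, 20, 17, 12, 4 → 5
26: 20, 17, 12, 4 → 4
20: 17, 12, 4 → 3
17: 12, 4 → 2
12: 4 → 1
4: none → 0
Total inversions: 5 + 4 + 3 + 2 + 1 + 0 = 15

15 adjacent swaps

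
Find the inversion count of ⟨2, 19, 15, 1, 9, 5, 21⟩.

9 inversions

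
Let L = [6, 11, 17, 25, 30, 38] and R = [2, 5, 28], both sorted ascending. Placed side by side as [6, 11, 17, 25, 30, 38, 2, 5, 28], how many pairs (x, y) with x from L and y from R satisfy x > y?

14 cross-inversions

Count, for every r in R, how many entries of L exceed r:
r = 2: 6, 11, 17, 25, 30, 38 → 6
r = 5: 6, 11, 17, 25, 30, 38 → 6
r = 28: 30, 38 → 2
Cross-inversions: 6 + 6 + 2 = 14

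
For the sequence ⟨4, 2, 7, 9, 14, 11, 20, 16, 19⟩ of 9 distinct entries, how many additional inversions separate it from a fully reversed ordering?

32

Maximum inversions for 9 distinct elements is C(9, 2) = 9·8/2 = 36.
Current inversions — for each element, count later smaller elements:
4: 1
2: 0
7: 0
9: 0
14: 1
11: 0
20: 2
16: 0
19: 0
Current total: 1 + 0 + 0 + 0 + 1 + 0 + 2 + 0 + 0 = 4
Shortfall: 36 − 4 = 32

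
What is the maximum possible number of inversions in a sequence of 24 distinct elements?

276 inversions

The maximum occurs when the array is in strictly decreasing order: every one of the C(24, 2) pairs is inverted.
C(24, 2) = 24·23/2 = 276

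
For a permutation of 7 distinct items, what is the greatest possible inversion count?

21

The maximum occurs when the array is in strictly decreasing order: every one of the C(7, 2) pairs is inverted.
C(7, 2) = 7·6/2 = 21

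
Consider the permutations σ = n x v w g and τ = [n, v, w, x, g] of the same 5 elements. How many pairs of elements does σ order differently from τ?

Assign each item its position (1..5) in the first ordering, then rewrite the second ordering as that position sequence:
positions: n→1, x→2, v→3, w→4, g→5
second ordering as positions: [1, 3, 4, 2, 5]
Discordant pairs = inversions in this position sequence.
1: 0
3: 2 → 1
4: 2 → 1
2: 0
5: 0
Total: 0 + 1 + 1 + 0 + 0 = 2

2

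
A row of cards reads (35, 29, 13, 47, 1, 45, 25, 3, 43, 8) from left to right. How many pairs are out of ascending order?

For each element, count later entries that are smaller:
35 → 29, 13, 1, 25, 3, 8 → 6
29 → 13, 1, 25, 3, 8 → 5
13 → 1, 3, 8 → 3
47 → 1, 45, 25, 3, 43, 8 → 6
1 → none → 0
45 → 25, 3, 43, 8 → 4
25 → 3, 8 → 2
3 → none → 0
43 → 8 → 1
8 → none → 0
Sum: 6 + 5 + 3 + 6 + 0 + 4 + 2 + 0 + 1 + 0 = 27

27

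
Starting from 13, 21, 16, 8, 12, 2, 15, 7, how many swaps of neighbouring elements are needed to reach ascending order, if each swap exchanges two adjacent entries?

20 adjacent swaps

Each adjacent swap fixes exactly one inversion, so the minimum swap count equals the number of inversions.
Count inversions — for each element, later elements that are smaller:
13: 8, 12, 2, 7 → 4
21: 16, 8, 12, 2, 15, 7 → 6
16: 8, 12, 2, 15, 7 → 5
8: 2, 7 → 2
12: 2, 7 → 2
2: none → 0
15: 7 → 1
7: none → 0
Total inversions: 4 + 6 + 5 + 2 + 2 + 0 + 1 + 0 = 20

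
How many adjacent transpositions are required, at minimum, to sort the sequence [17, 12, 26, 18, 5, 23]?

The minimum number of adjacent swaps to sort an array equals its inversion count, since every such swap removes exactly one inversion.
Count inversions — for each element, later elements that are smaller:
17: 12, 5 → 2
12: 5 → 1
26: 18, 5, 23 → 3
18: 5 → 1
5: none → 0
23: none → 0
Total inversions: 2 + 1 + 3 + 1 + 0 + 0 = 7

7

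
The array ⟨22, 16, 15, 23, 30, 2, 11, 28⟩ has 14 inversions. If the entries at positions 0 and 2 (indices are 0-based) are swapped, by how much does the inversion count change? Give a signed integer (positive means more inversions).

-3

Positions 0 and 2 hold 22 and 15; after swapping, the array is [15, 16, 22, 23, 30, 2, 11, 28].
Count, for each position, how many later elements it exceeds:
15 → 2, 11 → 2
16 → 2, 11 → 2
22 → 2, 11 → 2
23 → 2, 11 → 2
30 → 2, 11, 28 → 3
2 → none → 0
11 → none → 0
28 → none → 0
Sum: 2 + 2 + 2 + 2 + 3 + 0 + 0 + 0 = 11
Change: 11 − 14 = -3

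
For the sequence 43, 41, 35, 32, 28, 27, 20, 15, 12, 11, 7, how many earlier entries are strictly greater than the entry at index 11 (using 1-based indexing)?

10

The element at index 11 is 7.
Elements before it: 43, 41, 35, 32, 28, 27, 20, 15, 12, 11
Those larger than 7: 43, 41, 35, 32, 28, 27, 20, 15, 12, 11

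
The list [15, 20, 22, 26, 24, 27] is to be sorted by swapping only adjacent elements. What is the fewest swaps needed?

1 swap

Each adjacent swap fixes exactly one inversion, so the minimum swap count equals the number of inversions.
Count inversions — for each element, later elements that are smaller:
15: none → 0
20: none → 0
22: none → 0
26: 24 → 1
24: none → 0
27: none → 0
Total inversions: 0 + 0 + 0 + 1 + 0 + 0 = 1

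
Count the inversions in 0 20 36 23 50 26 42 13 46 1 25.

24 inversions

For each element, count later entries that are smaller:
0 → none → 0
20 → 13, 1 → 2
36 → 23, 26, 13, 1, 25 → 5
23 → 13, 1 → 2
50 → 26, 42, 13, 46, 1, 25 → 6
26 → 13, 1, 25 → 3
42 → 13, 1, 25 → 3
13 → 1 → 1
46 → 1, 25 → 2
1 → none → 0
25 → none → 0
Sum: 0 + 2 + 5 + 2 + 6 + 3 + 3 + 1 + 2 + 0 + 0 = 24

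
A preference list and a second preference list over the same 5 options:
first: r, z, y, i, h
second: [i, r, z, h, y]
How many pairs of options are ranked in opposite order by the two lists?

Assign each item its position (1..5) in the first ordering, then rewrite the second ordering as that position sequence:
positions: r→1, z→2, y→3, i→4, h→5
second ordering as positions: [4, 1, 2, 5, 3]
Discordant pairs = inversions in this position sequence.
4: 1, 2, 3 → 3
1: 0
2: 0
5: 3 → 1
3: 0
Total: 3 + 0 + 0 + 1 + 0 = 4

4 pairs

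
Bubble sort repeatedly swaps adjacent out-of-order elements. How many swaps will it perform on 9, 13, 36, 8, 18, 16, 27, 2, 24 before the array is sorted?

16 adjacent swaps

Minimum adjacent swaps = number of inversions (each swap of adjacent out-of-order elements removes one inversion and no swap can remove more).
Count inversions — for each element, later elements that are smaller:
9: 8, 2 → 2
13: 8, 2 → 2
36: 8, 18, 16, 27, 2, 24 → 6
8: 2 → 1
18: 16, 2 → 2
16: 2 → 1
27: 2, 24 → 2
2: none → 0
24: none → 0
Total inversions: 2 + 2 + 6 + 1 + 2 + 1 + 2 + 0 + 0 = 16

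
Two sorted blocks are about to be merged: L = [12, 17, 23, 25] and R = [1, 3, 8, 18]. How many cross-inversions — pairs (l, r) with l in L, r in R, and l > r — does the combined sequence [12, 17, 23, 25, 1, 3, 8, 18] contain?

14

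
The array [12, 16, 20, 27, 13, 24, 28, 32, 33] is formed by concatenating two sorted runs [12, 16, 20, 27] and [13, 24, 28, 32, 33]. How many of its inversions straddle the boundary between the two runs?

4

Count, for every r in R, how many entries of L exceed r:
r = 13: 16, 20, 27 → 3
r = 24: 27 → 1
r = 28: none → 0
r = 32: none → 0
r = 33: none → 0
Cross-inversions: 3 + 1 + 0 + 0 + 0 = 4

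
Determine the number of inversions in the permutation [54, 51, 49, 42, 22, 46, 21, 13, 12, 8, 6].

53 out-of-order pairs

Sweep left to right; for each value list the smaller values that follow it:
54: 10
51: 9
49: 8
42: 6
22: 5
46: 5
21: 4
13: 3
12: 2
8: 1
6: 0
Sum: 10 + 9 + 8 + 6 + 5 + 5 + 4 + 3 + 2 + 1 + 0 = 53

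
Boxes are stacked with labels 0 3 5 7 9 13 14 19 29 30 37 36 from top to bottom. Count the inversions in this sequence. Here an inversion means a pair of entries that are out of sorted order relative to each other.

Element-by-element contributions:
0 → none → 0
3 → none → 0
5 → none → 0
7 → none → 0
9 → none → 0
13 → none → 0
14 → none → 0
19 → none → 0
29 → none → 0
30 → none → 0
37 → 36 → 1
36 → none → 0
Sum: 0 + 0 + 0 + 0 + 0 + 0 + 0 + 0 + 0 + 0 + 1 + 0 = 1

Inversions: 1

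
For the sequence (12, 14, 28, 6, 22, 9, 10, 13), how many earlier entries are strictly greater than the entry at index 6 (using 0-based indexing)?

4

The element at index 6 is 10.
Elements before it: 12, 14, 28, 6, 22, 9
Those larger than 10: 12, 14, 28, 22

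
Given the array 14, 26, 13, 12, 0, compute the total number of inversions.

Sweep left to right; for each value list the smaller values that follow it:
14: 3
26: 3
13: 2
12: 1
0: 0
Sum: 3 + 3 + 2 + 1 + 0 = 9

9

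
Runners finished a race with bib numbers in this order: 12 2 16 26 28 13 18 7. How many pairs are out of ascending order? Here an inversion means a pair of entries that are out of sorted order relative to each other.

For each element, count later entries that are smaller:
12: 2
2: 0
16: 2
26: 3
28: 3
13: 1
18: 1
7: 0
Sum: 2 + 0 + 2 + 3 + 3 + 1 + 1 + 0 = 12

12 inversions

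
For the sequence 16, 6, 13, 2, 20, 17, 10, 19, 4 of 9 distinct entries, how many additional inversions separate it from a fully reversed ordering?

18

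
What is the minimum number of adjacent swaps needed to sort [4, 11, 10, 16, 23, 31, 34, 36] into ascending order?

1 swap

Minimum adjacent swaps = number of inversions (each swap of adjacent out-of-order elements removes one inversion and no swap can remove more).
Count inversions — for each element, later elements that are smaller:
4: none → 0
11: 10 → 1
10: none → 0
16: none → 0
23: none → 0
31: none → 0
34: none → 0
36: none → 0
Total inversions: 0 + 1 + 0 + 0 + 0 + 0 + 0 + 0 = 1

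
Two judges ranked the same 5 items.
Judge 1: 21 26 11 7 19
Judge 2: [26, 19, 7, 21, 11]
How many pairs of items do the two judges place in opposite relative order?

There are 6 discordant pairs.

Assign each item its position (1..5) in the first ordering, then rewrite the second ordering as that position sequence:
positions: 21→1, 26→2, 11→3, 7→4, 19→5
second ordering as positions: [2, 5, 4, 1, 3]
Discordant pairs = inversions in this position sequence.
2: 1 → 1
5: 4, 1, 3 → 3
4: 1, 3 → 2
1: 0
3: 0
Total: 1 + 3 + 2 + 0 + 0 = 6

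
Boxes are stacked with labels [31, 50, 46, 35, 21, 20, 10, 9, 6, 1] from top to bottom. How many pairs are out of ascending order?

Sweep left to right; for each value list the smaller values that follow it:
31 → 21, 20, 10, 9, 6, 1 → 6
50 → 46, 35, 21, 20, 10, 9, 6, 1 → 8
46 → 35, 21, 20, 10, 9, 6, 1 → 7
35 → 21, 20, 10, 9, 6, 1 → 6
21 → 20, 10, 9, 6, 1 → 5
20 → 10, 9, 6, 1 → 4
10 → 9, 6, 1 → 3
9 → 6, 1 → 2
6 → 1 → 1
1 → none → 0
Sum: 6 + 8 + 7 + 6 + 5 + 4 + 3 + 2 + 1 + 0 = 42

There are 42 inversions.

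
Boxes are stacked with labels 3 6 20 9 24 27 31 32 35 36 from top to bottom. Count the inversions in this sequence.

Sweep left to right; for each value list the smaller values that follow it:
3 → none → 0
6 → none → 0
20 → 9 → 1
9 → none → 0
24 → none → 0
27 → none → 0
31 → none → 0
32 → none → 0
35 → none → 0
36 → none → 0
Sum: 0 + 0 + 1 + 0 + 0 + 0 + 0 + 0 + 0 + 0 = 1

There is 1 inversion.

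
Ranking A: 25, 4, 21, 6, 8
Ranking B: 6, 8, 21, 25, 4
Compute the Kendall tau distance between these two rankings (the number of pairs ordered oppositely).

Assign each item its position (1..5) in the first ordering, then rewrite the second ordering as that position sequence:
positions: 25→1, 4→2, 21→3, 6→4, 8→5
second ordering as positions: [4, 5, 3, 1, 2]
Discordant pairs = inversions in this position sequence.
4: 3, 1, 2 → 3
5: 3, 1, 2 → 3
3: 1, 2 → 2
1: 0
2: 0
Total: 3 + 3 + 2 + 0 + 0 = 8

8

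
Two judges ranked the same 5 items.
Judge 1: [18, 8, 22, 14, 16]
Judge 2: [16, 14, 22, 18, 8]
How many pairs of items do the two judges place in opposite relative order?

Assign each item its position (1..5) in the first ordering, then rewrite the second ordering as that position sequence:
positions: 18→1, 8→2, 22→3, 14→4, 16→5
second ordering as positions: [5, 4, 3, 1, 2]
Discordant pairs = inversions in this position sequence.
5: 4, 3, 1, 2 → 4
4: 3, 1, 2 → 3
3: 1, 2 → 2
1: 0
2: 0
Total: 4 + 3 + 2 + 0 + 0 = 9

There are 9 discordant pairs.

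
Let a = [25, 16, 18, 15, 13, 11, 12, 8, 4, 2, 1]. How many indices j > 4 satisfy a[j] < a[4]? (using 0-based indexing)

The element at index 4 is 13.
Elements after it: 11, 12, 8, 4, 2, 1
Those smaller than 13: 11, 12, 8, 4, 2, 1

6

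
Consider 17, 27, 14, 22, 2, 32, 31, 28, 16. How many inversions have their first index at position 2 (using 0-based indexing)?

1 such element

The element at index 2 is 14.
Elements after it: 22, 2, 32, 31, 28, 16
Those smaller than 14: 2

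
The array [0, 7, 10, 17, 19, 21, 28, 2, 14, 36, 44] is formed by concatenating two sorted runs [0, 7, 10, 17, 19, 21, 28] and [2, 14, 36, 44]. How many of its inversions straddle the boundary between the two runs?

10

Count, for every r in R, how many entries of L exceed r:
r = 2: 7, 10, 17, 19, 21, 28 → 6
r = 14: 17, 19, 21, 28 → 4
r = 36: none → 0
r = 44: none → 0
Cross-inversions: 6 + 4 + 0 + 0 = 10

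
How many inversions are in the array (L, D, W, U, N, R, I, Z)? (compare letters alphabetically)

Sweep left to right; for each value list the smaller values that follow it:
L → D, I → 2
D → none → 0
W → U, N, R, I → 4
U → N, R, I → 3
N → I → 1
R → I → 1
I → none → 0
Z → none → 0
Sum: 2 + 0 + 4 + 3 + 1 + 1 + 0 + 0 = 11

11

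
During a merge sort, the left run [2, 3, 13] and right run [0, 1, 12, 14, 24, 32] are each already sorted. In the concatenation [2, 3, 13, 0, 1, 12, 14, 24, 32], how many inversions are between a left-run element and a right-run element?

7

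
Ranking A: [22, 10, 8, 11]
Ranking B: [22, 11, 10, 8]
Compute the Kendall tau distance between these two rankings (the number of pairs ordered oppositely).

2

Assign each item its position (1..4) in the first ordering, then rewrite the second ordering as that position sequence:
positions: 22→1, 10→2, 8→3, 11→4
second ordering as positions: [1, 4, 2, 3]
Discordant pairs = inversions in this position sequence.
1: 0
4: 2, 3 → 2
2: 0
3: 0
Total: 0 + 2 + 0 + 0 = 2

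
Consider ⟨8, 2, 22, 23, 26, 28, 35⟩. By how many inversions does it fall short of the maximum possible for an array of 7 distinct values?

Maximum inversions for 7 distinct elements is C(7, 2) = 7·6/2 = 21.
Current inversions — for each element, count later smaller elements:
8: 1
2: 0
22: 0
23: 0
26: 0
28: 0
35: 0
Current total: 1 + 0 + 0 + 0 + 0 + 0 + 0 = 1
Shortfall: 21 − 1 = 20

20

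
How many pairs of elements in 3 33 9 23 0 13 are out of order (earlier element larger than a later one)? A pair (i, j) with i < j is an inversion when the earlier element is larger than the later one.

Count, for each position, how many later elements it exceeds:
3: 1
33: 4
9: 1
23: 2
0: 0
13: 0
Sum: 1 + 4 + 1 + 2 + 0 + 0 = 8

8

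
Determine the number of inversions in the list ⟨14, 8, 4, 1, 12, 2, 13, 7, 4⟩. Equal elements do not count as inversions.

There are 21 out-of-order pairs.

For each element, count later entries that are smaller:
14: 8
8: 5
4: 2
1: 0
12: 3
2: 0
13: 2
7: 1
4: 0
Sum: 8 + 5 + 2 + 0 + 3 + 0 + 2 + 1 + 0 = 21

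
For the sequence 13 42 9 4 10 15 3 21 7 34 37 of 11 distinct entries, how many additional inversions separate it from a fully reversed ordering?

32

Maximum inversions for 11 distinct elements is C(11, 2) = 11·10/2 = 55.
Current inversions — for each element, count later smaller elements:
13: 5
42: 9
9: 3
4: 1
10: 2
15: 2
3: 0
21: 1
7: 0
34: 0
37: 0
Current total: 5 + 9 + 3 + 1 + 2 + 2 + 0 + 1 + 0 + 0 + 0 = 23
Shortfall: 55 − 23 = 32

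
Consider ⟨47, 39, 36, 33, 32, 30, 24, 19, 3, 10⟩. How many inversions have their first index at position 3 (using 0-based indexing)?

The element at index 3 is 33.
Elements after it: 32, 30, 24, 19, 3, 10
Those smaller than 33: 32, 30, 24, 19, 3, 10

6 such elements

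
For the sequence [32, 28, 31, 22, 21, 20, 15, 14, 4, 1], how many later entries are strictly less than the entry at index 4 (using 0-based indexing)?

The element at index 4 is 21.
Elements after it: 20, 15, 14, 4, 1
Those smaller than 21: 20, 15, 14, 4, 1

5 such elements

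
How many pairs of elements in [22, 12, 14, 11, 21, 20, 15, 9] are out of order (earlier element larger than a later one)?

18

Count, for each position, how many later elements it exceeds:
22 → 12, 14, 11, 21, 20, 15, 9 → 7
12 → 11, 9 → 2
14 → 11, 9 → 2
11 → 9 → 1
21 → 20, 15, 9 → 3
20 → 15, 9 → 2
15 → 9 → 1
9 → none → 0
Sum: 7 + 2 + 2 + 1 + 3 + 2 + 1 + 0 = 18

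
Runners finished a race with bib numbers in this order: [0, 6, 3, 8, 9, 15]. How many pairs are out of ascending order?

Inversion pairs (indices are 1-based):
(2,3): 6 > 3
That's 1 pair.

1 inversion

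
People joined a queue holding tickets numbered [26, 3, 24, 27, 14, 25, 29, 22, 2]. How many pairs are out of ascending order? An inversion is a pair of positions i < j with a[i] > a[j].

20 out-of-order pairs

Sweep left to right; for each value list the smaller values that follow it:
26 → 3, 24, 14, 25, 22, 2 → 6
3 → 2 → 1
24 → 14, 22, 2 → 3
27 → 14, 25, 22, 2 → 4
14 → 2 → 1
25 → 22, 2 → 2
29 → 22, 2 → 2
22 → 2 → 1
2 → none → 0
Sum: 6 + 1 + 3 + 4 + 1 + 2 + 2 + 1 + 0 = 20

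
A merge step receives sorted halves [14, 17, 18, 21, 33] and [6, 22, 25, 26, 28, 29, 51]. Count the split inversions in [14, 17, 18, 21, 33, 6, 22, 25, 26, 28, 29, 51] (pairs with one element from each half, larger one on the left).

10 split inversions

Count, for every r in R, how many entries of L exceed r:
r = 6: 14, 17, 18, 21, 33 → 5
r = 22: 33 → 1
r = 25: 33 → 1
r = 26: 33 → 1
r = 28: 33 → 1
r = 29: 33 → 1
r = 51: none → 0
Cross-inversions: 5 + 1 + 1 + 1 + 1 + 1 + 0 = 10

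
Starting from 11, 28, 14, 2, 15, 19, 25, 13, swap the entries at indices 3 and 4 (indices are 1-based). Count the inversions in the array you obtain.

11 inversions

Positions 3 and 4 hold 14 and 2; after swapping, the array is [11, 28, 2, 14, 15, 19, 25, 13].
Count, for each position, how many later elements it exceeds:
11: 1
28: 6
2: 0
14: 1
15: 1
19: 1
25: 1
13: 0
Sum: 1 + 6 + 0 + 1 + 1 + 1 + 1 + 0 = 11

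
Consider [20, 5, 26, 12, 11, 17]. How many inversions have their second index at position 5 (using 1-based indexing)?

The element at index 5 is 11.
Elements before it: 20, 5, 26, 12
Those larger than 11: 20, 26, 12

3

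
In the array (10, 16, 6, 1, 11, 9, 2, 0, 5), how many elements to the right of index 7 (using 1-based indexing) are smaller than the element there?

1

The element at index 7 is 2.
Elements after it: 0, 5
Those smaller than 2: 0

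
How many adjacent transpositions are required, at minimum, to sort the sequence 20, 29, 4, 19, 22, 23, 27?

7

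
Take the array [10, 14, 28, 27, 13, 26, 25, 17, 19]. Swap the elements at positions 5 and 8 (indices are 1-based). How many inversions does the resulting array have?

18 inversions

Positions 5 and 8 hold 13 and 17; after swapping, the array is [10, 14, 28, 27, 17, 26, 25, 13, 19].
Sweep left to right; for each value list the smaller values that follow it:
10 → none → 0
14 → 13 → 1
28 → 27, 17, 26, 25, 13, 19 → 6
27 → 17, 26, 25, 13, 19 → 5
17 → 13 → 1
26 → 25, 13, 19 → 3
25 → 13, 19 → 2
13 → none → 0
19 → none → 0
Sum: 0 + 1 + 6 + 5 + 1 + 3 + 2 + 0 + 0 = 18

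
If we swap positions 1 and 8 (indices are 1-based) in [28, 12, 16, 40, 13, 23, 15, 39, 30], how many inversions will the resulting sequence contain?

Positions 1 and 8 hold 28 and 39; after swapping, the array is [39, 12, 16, 40, 13, 23, 15, 28, 30].
Sweep left to right; for each value list the smaller values that follow it:
39: 7
12: 0
16: 2
40: 5
13: 0
23: 1
15: 0
28: 0
30: 0
Sum: 7 + 0 + 2 + 5 + 0 + 1 + 0 + 0 + 0 = 15

15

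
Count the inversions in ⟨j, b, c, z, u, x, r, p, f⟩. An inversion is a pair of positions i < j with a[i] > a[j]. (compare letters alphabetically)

There are 17 inversions.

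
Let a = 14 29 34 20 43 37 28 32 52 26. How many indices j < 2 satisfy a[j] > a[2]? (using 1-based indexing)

0

The element at index 2 is 29.
Elements before it: 14
None of them are larger than 29.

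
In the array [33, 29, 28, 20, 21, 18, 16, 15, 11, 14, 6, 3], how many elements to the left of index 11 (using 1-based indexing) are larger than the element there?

10

The element at index 11 is 6.
Elements before it: 33, 29, 28, 20, 21, 18, 16, 15, 11, 14
Those larger than 6: 33, 29, 28, 20, 21, 18, 16, 15, 11, 14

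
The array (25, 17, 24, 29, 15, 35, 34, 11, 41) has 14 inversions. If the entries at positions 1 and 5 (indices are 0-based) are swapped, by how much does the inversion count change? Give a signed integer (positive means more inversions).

Positions 1 and 5 hold 17 and 35; after swapping, the array is [25, 35, 24, 29, 15, 17, 34, 11, 41].
Element-by-element contributions:
25: 4
35: 6
24: 3
29: 3
15: 1
17: 1
34: 1
11: 0
41: 0
Sum: 4 + 6 + 3 + 3 + 1 + 1 + 1 + 0 + 0 = 19
Change: 19 − 14 = +5

+5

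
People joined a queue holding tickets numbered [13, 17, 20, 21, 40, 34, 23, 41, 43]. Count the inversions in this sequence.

3

Sweep left to right; for each value list the smaller values that follow it:
13 → none → 0
17 → none → 0
20 → none → 0
21 → none → 0
40 → 34, 23 → 2
34 → 23 → 1
23 → none → 0
41 → none → 0
43 → none → 0
Sum: 0 + 0 + 0 + 0 + 2 + 1 + 0 + 0 + 0 = 3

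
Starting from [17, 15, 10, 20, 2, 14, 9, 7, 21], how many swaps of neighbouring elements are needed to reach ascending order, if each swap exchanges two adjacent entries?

Minimum adjacent swaps = number of inversions (each swap of adjacent out-of-order elements removes one inversion and no swap can remove more).
Count inversions — for each element, later elements that are smaller:
17: 15, 10, 2, 14, 9, 7 → 6
15: 10, 2, 14, 9, 7 → 5
10: 2, 9, 7 → 3
20: 2, 14, 9, 7 → 4
2: none → 0
14: 9, 7 → 2
9: 7 → 1
7: none → 0
21: none → 0
Total inversions: 6 + 5 + 3 + 4 + 0 + 2 + 1 + 0 + 0 = 21

There are 21 swaps.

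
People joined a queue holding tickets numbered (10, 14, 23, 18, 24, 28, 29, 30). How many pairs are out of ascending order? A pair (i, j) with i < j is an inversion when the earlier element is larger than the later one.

1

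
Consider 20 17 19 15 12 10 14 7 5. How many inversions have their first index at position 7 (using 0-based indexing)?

The element at index 7 is 7.
Elements after it: 5
Those smaller than 7: 5

1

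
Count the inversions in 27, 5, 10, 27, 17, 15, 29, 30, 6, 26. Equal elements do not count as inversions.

There are 18 out-of-order pairs.

Element-by-element contributions:
27 → 5, 10, 17, 15, 6, 26 → 6
5 → none → 0
10 → 6 → 1
27 → 17, 15, 6, 26 → 4
17 → 15, 6 → 2
15 → 6 → 1
29 → 6, 26 → 2
30 → 6, 26 → 2
6 → none → 0
26 → none → 0
Sum: 6 + 0 + 1 + 4 + 2 + 1 + 2 + 2 + 0 + 0 = 18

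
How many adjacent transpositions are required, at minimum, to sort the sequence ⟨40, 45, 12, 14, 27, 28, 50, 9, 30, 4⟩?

Adjacent swaps: 27

Each adjacent swap fixes exactly one inversion, so the minimum swap count equals the number of inversions.
Count inversions — for each element, later elements that are smaller:
40: 12, 14, 27, 28, 9, 30, 4 → 7
45: 12, 14, 27, 28, 9, 30, 4 → 7
12: 9, 4 → 2
14: 9, 4 → 2
27: 9, 4 → 2
28: 9, 4 → 2
50: 9, 30, 4 → 3
9: 4 → 1
30: 4 → 1
4: none → 0
Total inversions: 7 + 7 + 2 + 2 + 2 + 2 + 3 + 1 + 1 + 0 = 27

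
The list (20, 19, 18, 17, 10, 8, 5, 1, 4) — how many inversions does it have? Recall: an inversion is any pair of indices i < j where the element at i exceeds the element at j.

Sweep left to right; for each value list the smaller values that follow it:
20 → 19, 18, 17, 10, 8, 5, 1, 4 → 8
19 → 18, 17, 10, 8, 5, 1, 4 → 7
18 → 17, 10, 8, 5, 1, 4 → 6
17 → 10, 8, 5, 1, 4 → 5
10 → 8, 5, 1, 4 → 4
8 → 5, 1, 4 → 3
5 → 1, 4 → 2
1 → none → 0
4 → none → 0
Sum: 8 + 7 + 6 + 5 + 4 + 3 + 2 + 0 + 0 = 35

35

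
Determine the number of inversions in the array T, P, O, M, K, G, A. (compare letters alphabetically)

Count, for each position, how many later elements it exceeds:
T → P, O, M, K, G, A → 6
P → O, M, K, G, A → 5
O → M, K, G, A → 4
M → K, G, A → 3
K → G, A → 2
G → A → 1
A → none → 0
Sum: 6 + 5 + 4 + 3 + 2 + 1 + 0 = 21

Inversions: 21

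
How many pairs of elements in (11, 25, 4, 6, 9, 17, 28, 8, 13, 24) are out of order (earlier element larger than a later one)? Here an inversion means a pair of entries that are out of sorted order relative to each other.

17 inversions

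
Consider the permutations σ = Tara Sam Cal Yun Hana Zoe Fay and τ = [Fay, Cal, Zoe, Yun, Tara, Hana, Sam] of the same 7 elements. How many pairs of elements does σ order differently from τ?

Assign each item its position (1..7) in the first ordering, then rewrite the second ordering as that position sequence:
positions: Tara→1, Sam→2, Cal→3, Yun→4, Hana→5, Zoe→6, Fay→7
second ordering as positions: [7, 3, 6, 4, 1, 5, 2]
Discordant pairs = inversions in this position sequence.
7: 3, 6, 4, 1, 5, 2 → 6
3: 1, 2 → 2
6: 4, 1, 5, 2 → 4
4: 1, 2 → 2
1: 0
5: 2 → 1
2: 0
Total: 6 + 2 + 4 + 2 + 0 + 1 + 0 = 15

15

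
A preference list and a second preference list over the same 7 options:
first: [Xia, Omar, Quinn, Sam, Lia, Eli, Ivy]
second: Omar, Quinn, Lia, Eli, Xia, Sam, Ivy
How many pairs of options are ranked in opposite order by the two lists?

Assign each item its position (1..7) in the first ordering, then rewrite the second ordering as that position sequence:
positions: Xia→1, Omar→2, Quinn→3, Sam→4, Lia→5, Eli→6, Ivy→7
second ordering as positions: [2, 3, 5, 6, 1, 4, 7]
Discordant pairs = inversions in this position sequence.
2: 1 → 1
3: 1 → 1
5: 1, 4 → 2
6: 1, 4 → 2
1: 0
4: 0
7: 0
Total: 1 + 1 + 2 + 2 + 0 + 0 + 0 = 6

6 pairs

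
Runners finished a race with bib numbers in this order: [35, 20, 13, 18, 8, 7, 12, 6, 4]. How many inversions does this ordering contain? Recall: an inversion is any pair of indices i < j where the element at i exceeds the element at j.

Sweep left to right; for each value list the smaller values that follow it:
35 → 20, 13, 18, 8, 7, 12, 6, 4 → 8
20 → 13, 18, 8, 7, 12, 6, 4 → 7
13 → 8, 7, 12, 6, 4 → 5
18 → 8, 7, 12, 6, 4 → 5
8 → 7, 6, 4 → 3
7 → 6, 4 → 2
12 → 6, 4 → 2
6 → 4 → 1
4 → none → 0
Sum: 8 + 7 + 5 + 5 + 3 + 2 + 2 + 1 + 0 = 33

33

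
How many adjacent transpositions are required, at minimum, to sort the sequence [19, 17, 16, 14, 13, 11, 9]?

Minimum adjacent swaps = number of inversions (each swap of adjacent out-of-order elements removes one inversion and no swap can remove more).
Count inversions — for each element, later elements that are smaller:
19: 17, 16, 14, 13, 11, 9 → 6
17: 16, 14, 13, 11, 9 → 5
16: 14, 13, 11, 9 → 4
14: 13, 11, 9 → 3
13: 11, 9 → 2
11: 9 → 1
9: none → 0
Total inversions: 6 + 5 + 4 + 3 + 2 + 1 + 0 = 21

21 adjacent swaps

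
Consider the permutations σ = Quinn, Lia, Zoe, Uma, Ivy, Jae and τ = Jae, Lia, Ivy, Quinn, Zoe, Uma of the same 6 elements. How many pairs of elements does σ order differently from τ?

9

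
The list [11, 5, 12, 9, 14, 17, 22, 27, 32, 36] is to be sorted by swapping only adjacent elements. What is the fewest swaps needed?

Minimum adjacent swaps = number of inversions (each swap of adjacent out-of-order elements removes one inversion and no swap can remove more).
Count inversions — for each element, later elements that are smaller:
11: 5, 9 → 2
5: none → 0
12: 9 → 1
9: none → 0
14: none → 0
17: none → 0
22: none → 0
27: none → 0
32: none → 0
36: none → 0
Total inversions: 2 + 0 + 1 + 0 + 0 + 0 + 0 + 0 + 0 + 0 = 3

3 swaps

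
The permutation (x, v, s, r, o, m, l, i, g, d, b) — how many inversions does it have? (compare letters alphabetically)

Element-by-element contributions:
x: 10
v: 9
s: 8
r: 7
o: 6
m: 5
l: 4
i: 3
g: 2
d: 1
b: 0
Sum: 10 + 9 + 8 + 7 + 6 + 5 + 4 + 3 + 2 + 1 + 0 = 55

Out-of-order pairs: 55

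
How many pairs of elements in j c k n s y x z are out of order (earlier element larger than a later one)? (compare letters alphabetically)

Count, for each position, how many later elements it exceeds:
j → c → 1
c → none → 0
k → none → 0
n → none → 0
s → none → 0
y → x → 1
x → none → 0
z → none → 0
Sum: 1 + 0 + 0 + 0 + 0 + 1 + 0 + 0 = 2

2 out-of-order pairs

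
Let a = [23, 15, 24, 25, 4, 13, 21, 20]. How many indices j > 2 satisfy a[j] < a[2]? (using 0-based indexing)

4

The element at index 2 is 24.
Elements after it: 25, 4, 13, 21, 20
Those smaller than 24: 4, 13, 21, 20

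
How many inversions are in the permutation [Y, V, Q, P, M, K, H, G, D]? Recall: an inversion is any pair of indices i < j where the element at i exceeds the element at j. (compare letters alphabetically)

There are 36 inversions.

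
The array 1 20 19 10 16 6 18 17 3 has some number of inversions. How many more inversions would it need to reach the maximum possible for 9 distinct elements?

Maximum inversions for 9 distinct elements is C(9, 2) = 9·8/2 = 36.
Current inversions — for each element, count later smaller elements:
1: 0
20: 7
19: 6
10: 2
16: 2
6: 1
18: 2
17: 1
3: 0
Current total: 0 + 7 + 6 + 2 + 2 + 1 + 2 + 1 + 0 = 21
Shortfall: 36 − 21 = 15

15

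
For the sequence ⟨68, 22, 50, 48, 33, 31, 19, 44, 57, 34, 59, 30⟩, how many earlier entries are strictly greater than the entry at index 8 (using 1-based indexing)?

The element at index 8 is 44.
Elements before it: 68, 22, 50, 48, 33, 31, 19
Those larger than 44: 68, 50, 48

3 such elements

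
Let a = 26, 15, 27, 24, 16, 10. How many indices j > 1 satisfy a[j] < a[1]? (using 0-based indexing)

1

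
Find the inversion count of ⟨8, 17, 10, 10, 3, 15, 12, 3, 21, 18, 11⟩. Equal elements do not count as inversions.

21 inversions

Element-by-element contributions:
8 → 3, 3 → 2
17 → 10, 10, 3, 15, 12, 3, 11 → 7
10 → 3, 3 → 2
10 → 3, 3 → 2
3 → none → 0
15 → 12, 3, 11 → 3
12 → 3, 11 → 2
3 → none → 0
21 → 18, 11 → 2
18 → 11 → 1
11 → none → 0
Sum: 2 + 7 + 2 + 2 + 0 + 3 + 2 + 0 + 2 + 1 + 0 = 21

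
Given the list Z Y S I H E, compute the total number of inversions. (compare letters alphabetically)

Element-by-element contributions:
Z → Y, S, I, H, E → 5
Y → S, I, H, E → 4
S → I, H, E → 3
I → H, E → 2
H → E → 1
E → none → 0
Sum: 5 + 4 + 3 + 2 + 1 + 0 = 15

15 inversions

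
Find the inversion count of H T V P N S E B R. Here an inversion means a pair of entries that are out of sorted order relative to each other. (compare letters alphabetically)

For each element, count later entries that are smaller:
H → E, B → 2
T → P, N, S, E, B, R → 6
V → P, N, S, E, B, R → 6
P → N, E, B → 3
N → E, B → 2
S → E, B, R → 3
E → B → 1
B → none → 0
R → none → 0
Sum: 2 + 6 + 6 + 3 + 2 + 3 + 1 + 0 + 0 = 23

23 inversions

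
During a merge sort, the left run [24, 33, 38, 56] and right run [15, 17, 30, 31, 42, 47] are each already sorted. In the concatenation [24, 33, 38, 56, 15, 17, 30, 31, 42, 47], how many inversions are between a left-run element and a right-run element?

For each element r of the right run, count left-run elements greater than r:
r = 15: 24, 33, 38, 56 → 4
r = 17: 24, 33, 38, 56 → 4
r = 30: 33, 38, 56 → 3
r = 31: 33, 38, 56 → 3
r = 42: 56 → 1
r = 47: 56 → 1
Cross-inversions: 4 + 4 + 3 + 3 + 1 + 1 = 16

16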